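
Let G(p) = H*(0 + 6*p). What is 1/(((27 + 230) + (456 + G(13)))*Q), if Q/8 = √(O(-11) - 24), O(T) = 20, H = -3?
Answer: -I/7664 ≈ -0.00013048*I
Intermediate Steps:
G(p) = -18*p (G(p) = -3*(0 + 6*p) = -18*p)
Q = 16*I (Q = 8*√(20 - 24) = 8*√(-4) = 8*(2*I) = 16*I ≈ 16.0*I)
1/(((27 + 230) + (456 + G(13)))*Q) = 1/(((27 + 230) + (456 - 18*13))*((16*I))) = (-I/16)/(257 + (456 - 234)) = (-I/16)/(257 + 222) = (-I/16)/479 = -I/7664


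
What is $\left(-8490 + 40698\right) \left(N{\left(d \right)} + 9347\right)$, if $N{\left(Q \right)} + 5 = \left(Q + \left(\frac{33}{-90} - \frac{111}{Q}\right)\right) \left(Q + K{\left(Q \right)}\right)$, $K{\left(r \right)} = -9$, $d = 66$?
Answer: $\frac{2091464544}{5} \approx 4.1829 \cdot 10^{8}$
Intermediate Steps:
$N{\left(Q \right)} = -5 + \left(-9 + Q\right) \left(- \frac{11}{30} + Q - \frac{111}{Q}\right)$ ($N{\left(Q \right)} = -5 + \left(Q + \left(\frac{33}{-90} - \frac{111}{Q}\right)\right) \left(Q - 9\right) = -5 + \left(Q + \left(33 \left(- \frac{1}{90}\right) - \frac{111}{Q}\right)\right) \left(-9 + Q\right) = -5 + \left(Q - \left(\frac{11}{30} + \frac{111}{Q}\right)\right) \left(-9 + Q\right) = -5 + \left(- \frac{11}{30} + Q - \frac{111}{Q}\right) \left(-9 + Q\right) = -5 + \left(-9 + Q\right) \left(- \frac{11}{30} + Q - \frac{111}{Q}\right)$)
$\left(-8490 + 40698\right) \left(N{\left(d \right)} + 9347\right) = \left(-8490 + 40698\right) \left(\left(- \frac{1127}{10} + 66^{2} + \frac{999}{66} - \frac{3091}{5}\right) + 9347\right) = 32208 \left(\left(- \frac{1127}{10} + 4356 + 999 \cdot \frac{1}{66} - \frac{3091}{5}\right) + 9347\right) = 32208 \left(\left(- \frac{1127}{10} + 4356 + \frac{333}{22} - \frac{3091}{5}\right) + 9347\right) = 32208 \left(\frac{200213}{55} + 9347\right) = 32208 \cdot \frac{714298}{55} = \frac{2091464544}{5}$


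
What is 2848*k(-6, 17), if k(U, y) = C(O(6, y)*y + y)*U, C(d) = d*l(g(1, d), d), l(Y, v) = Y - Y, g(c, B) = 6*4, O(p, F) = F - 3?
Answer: 0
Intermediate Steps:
O(p, F) = -3 + F
g(c, B) = 24
l(Y, v) = 0
C(d) = 0 (C(d) = d*0 = 0)
k(U, y) = 0 (k(U, y) = 0*U = 0)
2848*k(-6, 17) = 2848*0 = 0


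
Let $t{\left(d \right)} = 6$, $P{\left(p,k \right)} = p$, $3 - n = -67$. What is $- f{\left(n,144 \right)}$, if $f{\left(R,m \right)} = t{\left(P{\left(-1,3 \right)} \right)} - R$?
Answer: $64$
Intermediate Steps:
$n = 70$ ($n = 3 - -67 = 3 + 67 = 70$)
$f{\left(R,m \right)} = 6 - R$
$- f{\left(n,144 \right)} = - (6 - 70) = \left(-1\right) \left(-64\right) = 64$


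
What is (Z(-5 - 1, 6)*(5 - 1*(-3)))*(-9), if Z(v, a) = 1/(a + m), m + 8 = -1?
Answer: 24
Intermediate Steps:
m = -9 (m = -8 - 1 = -9)
Z(v, a) = 1/(-9 + a) (Z(v, a) = 1/(a - 9) = 1/(-9 + a))
(Z(-5 - 1, 6)*(5 - 1*(-3)))*(-9) = ((5 - 1*(-3))/(-9 + 6))*(-9) = ((5 + 3)/(-3))*(-9) = -⅓*8*(-9) = -8/3*(-9) = 24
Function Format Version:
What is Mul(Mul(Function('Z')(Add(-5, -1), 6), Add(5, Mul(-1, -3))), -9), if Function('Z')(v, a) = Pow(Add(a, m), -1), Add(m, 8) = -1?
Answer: 24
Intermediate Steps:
m = -9 (m = Add(-8, -1) = -9)
Function('Z')(v, a) = Pow(Add(-9, a), -1) (Function('Z')(v, a) = Pow(Add(a, -9), -1) = Pow(Add(-9, a), -1))
Mul(Mul(Function('Z')(Add(-5, -1), 6), Add(5, Mul(-1, -3))), -9) = Mul(Mul(Pow(Add(-9, 6), -1), Add(5, Mul(-1, -3))), -9) = Mul(Mul(Pow(-3, -1), Add(5, 3)), -9) = Mul(Mul(Rational(-1, 3), 8), -9) = Mul(Rational(-8, 3), -9) = 24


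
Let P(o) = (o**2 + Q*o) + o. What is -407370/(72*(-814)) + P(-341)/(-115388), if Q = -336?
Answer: 2901553/585816 ≈ 4.9530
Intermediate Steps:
P(o) = o**2 - 335*o (P(o) = (o**2 - 336*o) + o = o**2 - 335*o)
-407370/(72*(-814)) + P(-341)/(-115388) = -407370/(72*(-814)) - 341*(-335 - 341)/(-115388) = -407370/(-58608) - 341*(-676)*(-1/115388) = -407370*(-1/58608) + 230516*(-1/115388) = 1835/264 - 4433/2219 = 2901553/585816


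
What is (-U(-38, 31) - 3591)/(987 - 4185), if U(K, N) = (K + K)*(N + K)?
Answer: 4123/3198 ≈ 1.2892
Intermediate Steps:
U(K, N) = 2*K*(K + N) (U(K, N) = (2*K)*(K + N) = 2*K*(K + N))
(-U(-38, 31) - 3591)/(987 - 4185) = (-2*(-38)*(-38 + 31) - 3591)/(987 - 4185) = (-2*(-38)*(-7) - 3591)/(-3198) = (-1*532 - 3591)*(-1/3198) = (-532 - 3591)*(-1/3198) = -4123*(-1/3198) = 4123/3198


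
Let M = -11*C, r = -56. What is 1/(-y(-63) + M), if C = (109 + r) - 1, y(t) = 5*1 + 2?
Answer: -1/579 ≈ -0.0017271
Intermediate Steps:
y(t) = 7 (y(t) = 5 + 2 = 7)
C = 52 (C = (109 - 56) - 1 = 53 - 1 = 52)
M = -572 (M = -11*52 = -572)
1/(-y(-63) + M) = 1/(-1*7 - 572) = 1/(-7 - 572) = 1/(-579) = -1/579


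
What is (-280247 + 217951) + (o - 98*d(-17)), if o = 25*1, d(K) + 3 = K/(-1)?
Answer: -63643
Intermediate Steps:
d(K) = -3 - K (d(K) = -3 + K/(-1) = -3 + K*(-1) = -3 - K)
o = 25
(-280247 + 217951) + (o - 98*d(-17)) = (-280247 + 217951) + (25 - 98*(-3 - 1*(-17))) = -62296 + (25 - 98*(-3 + 17)) = -62296 + (25 - 98*14) = -62296 + (25 - 1372) = -62296 - 1347 = -63643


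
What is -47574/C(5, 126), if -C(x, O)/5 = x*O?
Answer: 2643/175 ≈ 15.103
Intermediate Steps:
C(x, O) = -5*O*x (C(x, O) = -5*x*O = -5*O*x)
-47574/C(5, 126) = -47574/((-5*126*5)) = -47574/(-3150) = -47574*(-1/3150) = 2643/175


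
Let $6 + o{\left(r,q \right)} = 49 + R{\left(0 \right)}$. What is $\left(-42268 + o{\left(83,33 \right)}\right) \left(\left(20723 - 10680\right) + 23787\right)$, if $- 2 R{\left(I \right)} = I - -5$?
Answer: $-1428556325$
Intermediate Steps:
$R{\left(I \right)} = - \frac{5}{2} - \frac{I}{2}$ ($R{\left(I \right)} = - \frac{I - -5}{2} = - \frac{I + 5}{2} = - \frac{5 + I}{2} = - \frac{5}{2} - \frac{I}{2}$)
$o{\left(r,q \right)} = \frac{81}{2}$ ($o{\left(r,q \right)} = -6 + \left(49 - \frac{5}{2}\right) = -6 + \frac{93}{2} = \frac{81}{2}$)
$\left(-42268 + o{\left(83,33 \right)}\right) \left(\left(20723 - 10680\right) + 23787\right) = \left(-42268 + \frac{81}{2}\right) \left(\left(20723 - 10680\right) + 23787\right) = - \frac{84455 \left(\left(20723 - 10680\right) + 23787\right)}{2} = - \frac{84455 \left(10043 + 23787\right)}{2} = \left(- \frac{84455}{2}\right) 33830 = -1428556325$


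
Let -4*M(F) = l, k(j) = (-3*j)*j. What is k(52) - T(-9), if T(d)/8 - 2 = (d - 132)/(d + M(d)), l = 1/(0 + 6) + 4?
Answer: -1985920/241 ≈ -8240.3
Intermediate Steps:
k(j) = -3*j²
l = 25/6 (l = 1/6 + 4 = ⅙ + 4 = 25/6 ≈ 4.1667)
M(F) = -25/24 (M(F) = -¼*25/6 = -25/24)
T(d) = 16 + 8*(-132 + d)/(-25/24 + d) (T(d) = 16 + 8*((d - 132)/(d - 25/24)) = 16 + 8*((-132 + d)/(-25/24 + d)) = 16 + 8*(-132 + d)/(-25/24 + d))
k(52) - T(-9) = -3*52² - 16*(-1609 + 36*(-9))/(-25 + 24*(-9)) = -3*2704 - 16*(-1609 - 324)/(-25 - 216) = -8112 - 16*(-1933)/(-241) = -8112 - 16*(-1)*(-1933)/241 = -8112 - 1*30928/241 = -8112 - 30928/241 = -1985920/241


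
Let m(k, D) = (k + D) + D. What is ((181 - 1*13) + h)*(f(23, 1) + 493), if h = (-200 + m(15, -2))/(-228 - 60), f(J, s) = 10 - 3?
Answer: 674625/8 ≈ 84328.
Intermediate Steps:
f(J, s) = 7
m(k, D) = k + 2*D (m(k, D) = (D + k) + D = k + 2*D)
h = 21/32 (h = (-200 + (15 + 2*(-2)))/(-228 - 60) = (-200 + (15 - 4))/(-288) = (-200 + 11)*(-1/288) = -189*(-1/288) = 21/32 ≈ 0.65625)
((181 - 1*13) + h)*(f(23, 1) + 493) = ((181 - 1*13) + 21/32)*(7 + 493) = ((181 - 13) + 21/32)*500 = (168 + 21/32)*500 = (5397/32)*500 = 674625/8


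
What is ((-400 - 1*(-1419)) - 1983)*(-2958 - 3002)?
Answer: 5745440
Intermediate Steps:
((-400 - 1*(-1419)) - 1983)*(-2958 - 3002) = ((-400 + 1419) - 1983)*(-5960) = (1019 - 1983)*(-5960) = -964*(-5960) = 5745440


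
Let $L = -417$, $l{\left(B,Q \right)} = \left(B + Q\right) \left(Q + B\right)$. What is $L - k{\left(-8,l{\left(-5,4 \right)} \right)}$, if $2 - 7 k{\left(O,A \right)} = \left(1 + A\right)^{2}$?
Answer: $- \frac{2917}{7} \approx -416.71$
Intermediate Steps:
$l{\left(B,Q \right)} = \left(B + Q\right)^{2}$ ($l{\left(B,Q \right)} = \left(B + Q\right) \left(B + Q\right) = \left(B + Q\right)^{2}$)
$k{\left(O,A \right)} = \frac{2}{7} - \frac{\left(1 + A\right)^{2}}{7}$
$L - k{\left(-8,l{\left(-5,4 \right)} \right)} = -417 - \left(\frac{2}{7} - \frac{\left(1 + \left(-5 + 4\right)^{2}\right)^{2}}{7}\right) = -417 - \left(\frac{2}{7} - \frac{\left(1 + \left(-1\right)^{2}\right)^{2}}{7}\right) = -417 - \left(\frac{2}{7} - \frac{\left(1 + 1\right)^{2}}{7}\right) = -417 - \left(\frac{2}{7} - \frac{2^{2}}{7}\right) = -417 - \left(\frac{2}{7} - \frac{4}{7}\right) = -417 - - \frac{2}{7} = -417 + \frac{2}{7} = - \frac{2917}{7}$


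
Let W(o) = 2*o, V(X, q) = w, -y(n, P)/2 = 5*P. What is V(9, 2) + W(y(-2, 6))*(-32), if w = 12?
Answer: 3852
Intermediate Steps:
y(n, P) = -10*P
V(X, q) = 12
V(9, 2) + W(y(-2, 6))*(-32) = 12 + (2*(-10*6))*(-32) = 12 + (2*(-60))*(-32) = 12 - 120*(-32) = 12 + 3840 = 3852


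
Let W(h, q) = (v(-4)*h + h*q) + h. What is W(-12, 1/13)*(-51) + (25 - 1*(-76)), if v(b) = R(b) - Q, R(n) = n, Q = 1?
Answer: -29899/13 ≈ -2299.9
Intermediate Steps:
v(b) = -1 + b (v(b) = b - 1*1 = b - 1 = -1 + b)
W(h, q) = -4*h + h*q (W(h, q) = ((-1 - 4)*h + h*q) + h = (-5*h + h*q) + h = -4*h + h*q)
W(-12, 1/13)*(-51) + (25 - 1*(-76)) = -12*(-4 + 1/13)*(-51) + (25 - 1*(-76)) = -12*(-4 + 1/13)*(-51) + (25 + 76) = -12*(-51/13)*(-51) + 101 = (612/13)*(-51) + 101 = -31212/13 + 101 = -29899/13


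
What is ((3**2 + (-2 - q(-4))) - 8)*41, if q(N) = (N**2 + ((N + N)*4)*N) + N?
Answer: -5781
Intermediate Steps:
q(N) = N + 9*N**2 (q(N) = (N**2 + ((2*N)*4)*N) + N = (N**2 + (8*N)*N) + N = (N**2 + 8*N**2) + N = 9*N**2 + N = N + 9*N**2)
((3**2 + (-2 - q(-4))) - 8)*41 = ((3**2 + (-2 - (-4)*(1 + 9*(-4)))) - 8)*41 = ((9 + (-2 - (-4)*(1 - 36))) - 8)*41 = ((9 + (-2 - (-4)*(-35))) - 8)*41 = ((9 + (-2 - 1*140)) - 8)*41 = ((9 + (-2 - 140)) - 8)*41 = ((9 - 142) - 8)*41 = (-133 - 8)*41 = -141*41 = -5781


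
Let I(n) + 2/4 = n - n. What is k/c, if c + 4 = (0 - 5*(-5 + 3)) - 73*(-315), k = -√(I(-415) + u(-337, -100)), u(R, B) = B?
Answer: -I*√402/46002 ≈ -0.00043585*I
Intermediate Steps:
I(n) = -½ (I(n) = -½ + (n - n) = -½ + 0 = -½)
k = -I*√402/2 (k = -√(-½ - 100) = -√(-201/2) = -I*√402/2 ≈ -10.025*I)
c = 23001 (c = -4 + ((0 - 5*(-5 + 3)) - 73*(-315)) = -4 + ((0 - 5*(-2)) + 22995) = -4 + ((0 + 10) + 22995) = -4 + (10 + 22995) = -4 + 23005 = 23001)
k/c = -I*√402/2/23001 = -I*√402/2*(1/23001) = -I*√402/46002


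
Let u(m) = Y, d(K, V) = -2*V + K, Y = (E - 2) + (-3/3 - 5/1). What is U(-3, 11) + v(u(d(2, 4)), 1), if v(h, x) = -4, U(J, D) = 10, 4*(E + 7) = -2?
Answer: 6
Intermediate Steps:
E = -15/2 (E = -7 + (1/4)*(-2) = -7 - 1/2 = -15/2 ≈ -7.5000)
Y = -31/2 (Y = (-15/2 - 2) + (-3/3 - 5/1) = -19/2 + (-3*1/3 - 5*1) = -19/2 + (-1 - 5) = -19/2 - 6 = -31/2 ≈ -15.500)
d(K, V) = K - 2*V
u(m) = -31/2
U(-3, 11) + v(u(d(2, 4)), 1) = 10 - 4 = 6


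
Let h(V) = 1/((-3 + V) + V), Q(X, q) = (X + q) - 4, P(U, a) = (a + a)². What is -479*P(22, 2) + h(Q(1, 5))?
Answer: -7663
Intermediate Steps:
P(U, a) = 4*a² (P(U, a) = (2*a)² = 4*a²)
Q(X, q) = -4 + X + q
h(V) = 1/(-3 + 2*V)
-479*P(22, 2) + h(Q(1, 5)) = -1916*2² + 1/(-3 + 2*(-4 + 1 + 5)) = -1916*4 + 1/(-3 + 2*2) = -479*16 + 1/(-3 + 4) = -7664 + 1/1 = -7664 + 1 = -7663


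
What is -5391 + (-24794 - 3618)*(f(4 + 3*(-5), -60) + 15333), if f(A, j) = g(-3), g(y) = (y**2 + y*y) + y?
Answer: -436072767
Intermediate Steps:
g(y) = y + 2*y**2 (g(y) = (y**2 + y**2) + y = 2*y**2 + y = y + 2*y**2)
f(A, j) = 15 (f(A, j) = -3*(1 + 2*(-3)) = -3*(1 - 6) = -3*(-5) = 15)
-5391 + (-24794 - 3618)*(f(4 + 3*(-5), -60) + 15333) = -5391 + (-24794 - 3618)*(15 + 15333) = -5391 - 28412*15348 = -5391 - 436067376 = -436072767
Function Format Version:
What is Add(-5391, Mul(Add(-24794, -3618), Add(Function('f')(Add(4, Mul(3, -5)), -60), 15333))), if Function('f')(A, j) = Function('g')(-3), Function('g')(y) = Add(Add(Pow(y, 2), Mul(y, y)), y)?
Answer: -436072767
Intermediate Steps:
Function('g')(y) = Add(y, Mul(2, Pow(y, 2))) (Function('g')(y) = Add(Add(Pow(y, 2), Pow(y, 2)), y) = Add(Mul(2, Pow(y, 2)), y) = Add(y, Mul(2, Pow(y, 2))))
Function('f')(A, j) = 15 (Function('f')(A, j) = Mul(-3, Add(1, Mul(2, -3))) = Mul(-3, Add(1, -6)) = Mul(-3, -5) = 15)
Add(-5391, Mul(Add(-24794, -3618), Add(Function('f')(Add(4, Mul(3, -5)), -60), 15333))) = Add(-5391, Mul(Add(-24794, -3618), Add(15, 15333))) = Add(-5391, Mul(-28412, 15348)) = Add(-5391, -436067376) = -436072767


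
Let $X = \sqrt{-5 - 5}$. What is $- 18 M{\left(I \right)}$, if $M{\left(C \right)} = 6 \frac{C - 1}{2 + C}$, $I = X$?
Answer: $- \frac{432}{7} - \frac{162 i \sqrt{10}}{7} \approx -61.714 - 73.184 i$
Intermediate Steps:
$X = i \sqrt{10}$ ($X = \sqrt{-10} = i \sqrt{10} \approx 3.1623 i$)
$I = i \sqrt{10} \approx 3.1623 i$
$M{\left(C \right)} = \frac{6 \left(-1 + C\right)}{2 + C}$ ($M{\left(C \right)} = 6 \frac{-1 + C}{2 + C} = \frac{6 \left(-1 + C\right)}{2 + C}$)
$- 18 M{\left(I \right)} = - 18 \frac{6 \left(-1 + i \sqrt{10}\right)}{2 + i \sqrt{10}} = - \frac{108 \left(-1 + i \sqrt{10}\right)}{2 + i \sqrt{10}}$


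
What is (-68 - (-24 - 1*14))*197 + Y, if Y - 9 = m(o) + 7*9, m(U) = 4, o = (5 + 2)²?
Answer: -5834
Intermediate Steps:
o = 49 (o = 7² = 49)
Y = 76 (Y = 9 + (4 + 7*9) = 9 + (4 + 63) = 9 + 67 = 76)
(-68 - (-24 - 1*14))*197 + Y = (-68 - (-24 - 1*14))*197 + 76 = (-68 - (-24 - 14))*197 + 76 = (-68 - 1*(-38))*197 + 76 = (-68 + 38)*197 + 76 = -30*197 + 76 = -5910 + 76 = -5834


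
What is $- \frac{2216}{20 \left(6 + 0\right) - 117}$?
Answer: $- \frac{2216}{3} \approx -738.67$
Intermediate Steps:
$- \frac{2216}{20 \left(6 + 0\right) - 117} = - \frac{2216}{20 \cdot 6 - 117} = - \frac{2216}{120 - 117} = - \frac{2216}{3}$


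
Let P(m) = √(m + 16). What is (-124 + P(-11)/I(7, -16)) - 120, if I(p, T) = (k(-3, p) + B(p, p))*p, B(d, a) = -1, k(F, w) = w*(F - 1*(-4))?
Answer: -244 + √5/42 ≈ -243.95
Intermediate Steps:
k(F, w) = w*(4 + F) (k(F, w) = w*(F + 4) = w*(4 + F))
I(p, T) = p*(-1 + p) (I(p, T) = (p*(4 - 3) - 1)*p = (p*1 - 1)*p = (p - 1)*p = (-1 + p)*p = p*(-1 + p))
P(m) = √(16 + m)
(-124 + P(-11)/I(7, -16)) - 120 = (-124 + √(16 - 11)/((7*(-1 + 7)))) - 120 = (-124 + √5/((7*6))) - 120 = (-124 + √5/42) - 120 = -244 + √5/42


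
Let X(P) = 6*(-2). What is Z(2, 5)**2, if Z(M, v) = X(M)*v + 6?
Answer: 2916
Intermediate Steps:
X(P) = -12
Z(M, v) = 6 - 12*v (Z(M, v) = -12*v + 6 = 6 - 12*v)
Z(2, 5)**2 = (6 - 12*5)**2 = (6 - 60)**2 = (-54)**2 = 2916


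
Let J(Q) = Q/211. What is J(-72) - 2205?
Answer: -465327/211 ≈ -2205.3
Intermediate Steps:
J(Q) = Q/211 (J(Q) = Q*(1/211) = Q/211)
J(-72) - 2205 = (1/211)*(-72) - 2205 = -72/211 - 2205 = -465327/211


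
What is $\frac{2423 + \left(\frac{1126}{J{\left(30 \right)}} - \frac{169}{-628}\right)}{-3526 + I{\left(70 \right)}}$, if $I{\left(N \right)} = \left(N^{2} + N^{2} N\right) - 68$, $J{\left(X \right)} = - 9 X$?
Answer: $\frac{205091191}{29190262680} \approx 0.007026$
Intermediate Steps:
$I{\left(N \right)} = -68 + N^{2} + N^{3}$ ($I{\left(N \right)} = \left(N^{2} + N^{3}\right) - 68 = -68 + N^{2} + N^{3}$)
$\frac{2423 + \left(\frac{1126}{J{\left(30 \right)}} - \frac{169}{-628}\right)}{-3526 + I{\left(70 \right)}} = \frac{2423 + \left(\frac{1126}{\left(-9\right) 30} - \frac{169}{-628}\right)}{-3526 + \left(-68 + 70^{2} + 70^{3}\right)} = \frac{2423 + \left(\frac{1126}{-270} - - \frac{169}{628}\right)}{-3526 + \left(-68 + 4900 + 343000\right)} = \frac{2423 + \left(1126 \left(- \frac{1}{270}\right) + \frac{169}{628}\right)}{-3526 + 347832} = \frac{2423 + \left(- \frac{563}{135} + \frac{169}{628}\right)}{344306} = \left(2423 - \frac{330749}{84780}\right) \frac{1}{344306} = \frac{205091191}{84780} \cdot \frac{1}{344306} = \frac{205091191}{29190262680}$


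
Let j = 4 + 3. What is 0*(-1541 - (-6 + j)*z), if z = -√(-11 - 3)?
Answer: 0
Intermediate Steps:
j = 7
z = -I*√14 (z = -√(-14) = -I*√14 ≈ -3.7417*I)
0*(-1541 - (-6 + j)*z) = 0*(-1541 - (-6 + 7)*(-I*√14)) = 0*(-1541 - (-I*√14)) = 0*(-1541 - (-1)*I*√14) = 0*(-1541 + I*√14) = 0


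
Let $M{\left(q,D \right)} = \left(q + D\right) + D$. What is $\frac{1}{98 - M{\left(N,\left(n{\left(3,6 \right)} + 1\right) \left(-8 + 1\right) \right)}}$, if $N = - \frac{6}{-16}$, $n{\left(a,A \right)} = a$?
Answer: $\frac{8}{1229} \approx 0.0065094$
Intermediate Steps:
$N = \frac{3}{8}$ ($N = \left(-6\right) \left(- \frac{1}{16}\right) = \frac{3}{8} \approx 0.375$)
$M{\left(q,D \right)} = q + 2 D$ ($M{\left(q,D \right)} = \left(D + q\right) + D = q + 2 D$)
$\frac{1}{98 - M{\left(N,\left(n{\left(3,6 \right)} + 1\right) \left(-8 + 1\right) \right)}} = \frac{1}{98 - \left(\frac{3}{8} + 2 \left(3 + 1\right) \left(-8 + 1\right)\right)} = \frac{1}{98 - \left(\frac{3}{8} + 2 \cdot 4 \left(-7\right)\right)} = \frac{1}{98 - \left(\frac{3}{8} + 2 \left(-28\right)\right)} = \frac{1}{98 - \left(\frac{3}{8} - 56\right)} = \frac{1}{98 - - \frac{445}{8}} = \frac{1}{98 + \frac{445}{8}} = \frac{1}{\frac{1229}{8}} = \frac{8}{1229}$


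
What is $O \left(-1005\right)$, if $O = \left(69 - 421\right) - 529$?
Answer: $885405$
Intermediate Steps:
$O = -881$ ($O = \left(69 - 421\right) - 529 = -352 - 529 = -881$)
$O \left(-1005\right) = \left(-881\right) \left(-1005\right) = 885405$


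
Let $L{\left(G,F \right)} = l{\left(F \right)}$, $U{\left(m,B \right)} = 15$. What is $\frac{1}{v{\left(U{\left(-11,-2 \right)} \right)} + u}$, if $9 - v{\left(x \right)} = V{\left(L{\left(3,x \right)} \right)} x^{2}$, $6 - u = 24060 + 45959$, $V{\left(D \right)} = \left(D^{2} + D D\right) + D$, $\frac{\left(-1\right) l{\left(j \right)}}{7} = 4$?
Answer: $- \frac{1}{416504} \approx -2.4009 \cdot 10^{-6}$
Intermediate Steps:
$l{\left(j \right)} = -28$ ($l{\left(j \right)} = \left(-7\right) 4 = -28$)
$L{\left(G,F \right)} = -28$
$V{\left(D \right)} = D + 2 D^{2}$ ($V{\left(D \right)} = \left(D^{2} + D^{2}\right) + D = 2 D^{2} + D = D + 2 D^{2}$)
$u = -70013$ ($u = 6 - \left(24060 + 45959\right) = 6 - 70019 = -70013$)
$v{\left(x \right)} = 9 - 1540 x^{2}$ ($v{\left(x \right)} = 9 - - 28 \left(1 + 2 \left(-28\right)\right) x^{2} = 9 - - 28 \left(1 - 56\right) x^{2} = 9 - \left(-28\right) \left(-55\right) x^{2} = 9 - 1540 x^{2}$)
$\frac{1}{v{\left(U{\left(-11,-2 \right)} \right)} + u} = \frac{1}{\left(9 - 1540 \cdot 15^{2}\right) - 70013} = \frac{1}{\left(9 - 346500\right) - 70013} = \frac{1}{-346491 - 70013} = \frac{1}{-416504} = - \frac{1}{416504}$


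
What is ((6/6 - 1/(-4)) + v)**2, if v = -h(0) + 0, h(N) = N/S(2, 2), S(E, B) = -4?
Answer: 25/16 ≈ 1.5625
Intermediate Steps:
h(N) = -N/4 (h(N) = N/(-4) = N*(-1/4) = -N/4)
v = 0 (v = -(-1)*0/4 + 0 = -1*0 + 0 = 0 + 0 = 0)
((6/6 - 1/(-4)) + v)**2 = ((6/6 - 1/(-4)) + 0)**2 = ((6*(1/6) - 1*(-1/4)) + 0)**2 = ((1 + 1/4) + 0)**2 = (5/4 + 0)**2 = (5/4)**2 = 25/16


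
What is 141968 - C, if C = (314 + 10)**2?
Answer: 36992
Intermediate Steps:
C = 104976 (C = 324**2 = 104976)
141968 - C = 141968 - 1*104976 = 141968 - 104976 = 36992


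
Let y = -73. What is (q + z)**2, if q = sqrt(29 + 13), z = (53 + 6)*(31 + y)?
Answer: (2478 - sqrt(42))**2 ≈ 6.1084e+6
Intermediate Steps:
z = -2478 (z = (53 + 6)*(31 - 73) = 59*(-42) = -2478)
q = sqrt(42) ≈ 6.4807
(q + z)**2 = (sqrt(42) - 2478)**2 = (-2478 + sqrt(42))**2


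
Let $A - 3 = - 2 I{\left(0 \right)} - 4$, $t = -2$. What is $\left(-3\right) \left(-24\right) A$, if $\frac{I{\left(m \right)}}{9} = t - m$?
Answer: $2520$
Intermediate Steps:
$I{\left(m \right)} = -18 - 9 m$ ($I{\left(m \right)} = 9 \left(-2 - m\right) = -18 - 9 m$)
$A = 35$ ($A = 3 - \left(4 + 2 \left(-18 - 0\right)\right) = 3 - \left(4 + 2 \left(-18 + 0\right)\right) = 3 - -32 = 3 + \left(36 - 4\right) = 3 + 32 = 35$)
$\left(-3\right) \left(-24\right) A = \left(-3\right) \left(-24\right) 35 = 72 \cdot 35 = 2520$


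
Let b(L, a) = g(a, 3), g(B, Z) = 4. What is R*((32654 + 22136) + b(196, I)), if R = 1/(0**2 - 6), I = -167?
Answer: -27397/3 ≈ -9132.3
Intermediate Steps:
b(L, a) = 4
R = -1/6 (R = 1/(0 - 6) = 1/(-6) = -1/6 ≈ -0.16667)
R*((32654 + 22136) + b(196, I)) = -((32654 + 22136) + 4)/6 = -(54790 + 4)/6 = -1/6*54794 = -27397/3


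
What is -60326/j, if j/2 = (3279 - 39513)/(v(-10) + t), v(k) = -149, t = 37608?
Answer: 1129875817/36234 ≈ 31183.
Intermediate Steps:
j = -72468/37459 (j = 2*((3279 - 39513)/(-149 + 37608)) = 2*(-36234/37459) = -72468/37459 ≈ -1.9346)
-60326/j = -60326/(-72468/37459) = -60326*(-37459/72468) = 1129875817/36234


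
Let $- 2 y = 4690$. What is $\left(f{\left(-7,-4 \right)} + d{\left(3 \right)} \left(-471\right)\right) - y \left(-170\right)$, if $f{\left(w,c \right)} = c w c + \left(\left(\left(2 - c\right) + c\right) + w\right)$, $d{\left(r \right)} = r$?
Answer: $-400180$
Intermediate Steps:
$y = -2345$ ($y = \left(- \frac{1}{2}\right) 4690 = -2345$)
$f{\left(w,c \right)} = 2 + w + w c^{2}$ ($f{\left(w,c \right)} = w c^{2} + \left(2 + w\right) = 2 + w + w c^{2}$)
$\left(f{\left(-7,-4 \right)} + d{\left(3 \right)} \left(-471\right)\right) - y \left(-170\right) = \left(\left(2 - 7 - 7 \left(-4\right)^{2}\right) + 3 \left(-471\right)\right) - \left(-2345\right) \left(-170\right) = \left(\left(2 - 7 - 112\right) - 1413\right) - 398650 = \left(-117 - 1413\right) - 398650 = -1530 - 398650 = -400180$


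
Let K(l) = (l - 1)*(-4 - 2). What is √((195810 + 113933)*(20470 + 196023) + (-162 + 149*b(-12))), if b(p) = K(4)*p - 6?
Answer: √67057222427 ≈ 2.5895e+5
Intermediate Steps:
K(l) = 6 - 6*l (K(l) = (-1 + l)*(-6) = 6 - 6*l)
b(p) = -6 - 18*p (b(p) = (6 - 6*4)*p - 6 = (6 - 24)*p - 6 = -18*p - 6 = -6 - 18*p)
√((195810 + 113933)*(20470 + 196023) + (-162 + 149*b(-12))) = √((195810 + 113933)*(20470 + 196023) + (-162 + 149*(-6 - 18*(-12)))) = √(309743*216493 + (-162 + 149*(-6 + 216))) = √(67057191299 + (-162 + 149*210)) = √(67057191299 + (-162 + 31290)) = √(67057191299 + 31128) = √67057222427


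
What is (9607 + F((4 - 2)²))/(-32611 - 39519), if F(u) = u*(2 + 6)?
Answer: -9639/72130 ≈ -0.13363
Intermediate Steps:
F(u) = 8*u (F(u) = u*8 = 8*u)
(9607 + F((4 - 2)²))/(-32611 - 39519) = (9607 + 8*(4 - 2)²)/(-32611 - 39519) = (9607 + 8*2²)/(-72130) = (9607 + 8*4)*(-1/72130) = (9607 + 32)*(-1/72130) = 9639*(-1/72130) = -9639/72130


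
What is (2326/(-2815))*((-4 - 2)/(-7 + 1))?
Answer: -2326/2815 ≈ -0.82629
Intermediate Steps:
(2326/(-2815))*((-4 - 2)/(-7 + 1)) = (2326*(-1/2815))*(-6/(-6)) = -(-13956)*(-1)/(2815*6) = -2326/2815*1 = -2326/2815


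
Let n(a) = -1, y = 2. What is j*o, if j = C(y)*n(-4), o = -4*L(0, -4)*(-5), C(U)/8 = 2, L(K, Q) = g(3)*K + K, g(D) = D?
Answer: 0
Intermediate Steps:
L(K, Q) = 4*K (L(K, Q) = 3*K + K = 4*K)
C(U) = 16 (C(U) = 8*2 = 16)
o = 0 (o = -16*0*(-5) = -4*0*(-5) = 0*(-5) = 0)
j = -16 (j = 16*(-1) = -16)
j*o = -16*0 = 0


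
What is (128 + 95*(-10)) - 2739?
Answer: -3561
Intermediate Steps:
(128 + 95*(-10)) - 2739 = (128 - 950) - 2739 = -822 - 2739 = -3561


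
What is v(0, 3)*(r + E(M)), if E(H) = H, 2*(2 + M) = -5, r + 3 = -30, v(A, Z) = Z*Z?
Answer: -675/2 ≈ -337.50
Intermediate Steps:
v(A, Z) = Z**2
r = -33 (r = -3 - 30 = -33)
M = -9/2 (M = -2 + (1/2)*(-5) = -2 - 5/2 = -9/2 ≈ -4.5000)
v(0, 3)*(r + E(M)) = 3**2*(-33 - 9/2) = 9*(-75/2) = -675/2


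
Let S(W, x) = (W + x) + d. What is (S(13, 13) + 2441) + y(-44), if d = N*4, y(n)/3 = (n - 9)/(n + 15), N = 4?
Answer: 72166/29 ≈ 2488.5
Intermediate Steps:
y(n) = 3*(-9 + n)/(15 + n) (y(n) = 3*((n - 9)/(n + 15)) = 3*((-9 + n)/(15 + n)) = 3*(-9 + n)/(15 + n))
d = 16 (d = 4*4 = 16)
S(W, x) = 16 + W + x (S(W, x) = (W + x) + 16 = 16 + W + x)
(S(13, 13) + 2441) + y(-44) = ((16 + 13 + 13) + 2441) + 3*(-9 - 44)/(15 - 44) = (42 + 2441) + 3*(-53)/(-29) = 2483 + 3*(-1/29)*(-53) = 2483 + 159/29 = 72166/29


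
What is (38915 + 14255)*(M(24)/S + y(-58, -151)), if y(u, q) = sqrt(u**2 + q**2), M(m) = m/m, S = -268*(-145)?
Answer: 5317/3886 + 53170*sqrt(26165) ≈ 8.6006e+6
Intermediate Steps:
S = 38860
M(m) = 1
y(u, q) = sqrt(q**2 + u**2)
(38915 + 14255)*(M(24)/S + y(-58, -151)) = (38915 + 14255)*(1/38860 + sqrt((-151)**2 + (-58)**2)) = 53170*(1*(1/38860) + sqrt(22801 + 3364)) = 53170*(1/38860 + sqrt(26165)) = 5317/3886 + 53170*sqrt(26165)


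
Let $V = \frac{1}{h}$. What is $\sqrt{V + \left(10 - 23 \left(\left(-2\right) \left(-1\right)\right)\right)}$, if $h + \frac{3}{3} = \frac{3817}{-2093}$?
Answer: $\frac{i \sqrt{1269781230}}{5910} \approx 6.0294 i$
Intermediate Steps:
$h = - \frac{5910}{2093}$ ($h = -1 + \frac{3817}{-2093} = -1 + 3817 \left(- \frac{1}{2093}\right) = -1 - \frac{3817}{2093} = - \frac{5910}{2093} \approx -2.8237$)
$V = - \frac{2093}{5910}$ ($V = \frac{1}{- \frac{5910}{2093}} = - \frac{2093}{5910} \approx -0.35415$)
$\sqrt{V + \left(10 - 23 \left(\left(-2\right) \left(-1\right)\right)\right)} = \sqrt{- \frac{2093}{5910} + \left(10 - 23 \left(\left(-2\right) \left(-1\right)\right)\right)} = \sqrt{- \frac{2093}{5910} + \left(10 - 46\right)} = \sqrt{- \frac{2093}{5910} - 36} = \sqrt{- \frac{214853}{5910}} = \frac{i \sqrt{1269781230}}{5910}$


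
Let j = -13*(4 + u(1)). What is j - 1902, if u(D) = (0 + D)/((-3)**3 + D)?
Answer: -3907/2 ≈ -1953.5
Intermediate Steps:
u(D) = D/(-27 + D)
j = -103/2 (j = -13*(4 + 1/(-27 + 1)) = -13*(4 + 1/(-26)) = -13*(4 + 1*(-1/26)) = -13*(4 - 1/26) = -13*103/26 = -103/2 ≈ -51.500)
j - 1902 = -103/2 - 1902 = -3907/2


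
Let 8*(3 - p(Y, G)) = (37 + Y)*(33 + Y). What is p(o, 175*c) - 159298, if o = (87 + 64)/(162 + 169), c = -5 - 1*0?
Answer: -34939362853/219122 ≈ -1.5945e+5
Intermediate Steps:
c = -5 (c = -5 + 0 = -5)
o = 151/331 ≈ 0.45619
p(Y, G) = 3 - (33 + Y)*(37 + Y)/8 (p(Y, G) = 3 - (37 + Y)*(33 + Y)/8 = 3 - (33 + Y)*(37 + Y)/8)
p(o, 175*c) - 159298 = (-1197/8 - 35/4*151/331 - (151/331)²/8) - 159298 = (-1197/8 - 5285/1324 - ⅛*22801/109561) - 159298 = (-1197/8 - 5285/1324 - 22801/876488) - 159298 = -33666497/219122 - 159298 = -34939362853/219122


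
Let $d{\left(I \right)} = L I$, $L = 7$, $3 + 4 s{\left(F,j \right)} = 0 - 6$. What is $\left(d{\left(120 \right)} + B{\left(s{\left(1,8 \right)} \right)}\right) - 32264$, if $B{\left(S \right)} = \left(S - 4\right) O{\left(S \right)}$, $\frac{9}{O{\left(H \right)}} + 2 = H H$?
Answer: $- \frac{1540676}{49} \approx -31442.0$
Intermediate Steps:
$s{\left(F,j \right)} = - \frac{9}{4}$ ($s{\left(F,j \right)} = - \frac{3}{4} + \frac{0 - 6}{4} = - \frac{3}{4} + \frac{1}{4} \left(-6\right) = - \frac{3}{4} - \frac{3}{2} = - \frac{9}{4}$)
$O{\left(H \right)} = \frac{9}{-2 + H^{2}}$ ($O{\left(H \right)} = \frac{9}{-2 + H H} = \frac{9}{-2 + H^{2}}$)
$d{\left(I \right)} = 7 I$
$B{\left(S \right)} = \frac{9 \left(-4 + S\right)}{-2 + S^{2}}$ ($B{\left(S \right)} = \left(S - 4\right) \frac{9}{-2 + S^{2}} = \left(-4 + S\right) \frac{9}{-2 + S^{2}} = \frac{9 \left(-4 + S\right)}{-2 + S^{2}}$)
$\left(d{\left(120 \right)} + B{\left(s{\left(1,8 \right)} \right)}\right) - 32264 = \left(7 \cdot 120 + \frac{9 \left(-4 - \frac{9}{4}\right)}{-2 + \left(- \frac{9}{4}\right)^{2}}\right) - 32264 = \left(840 + 9 \frac{1}{-2 + \frac{81}{16}} \left(- \frac{25}{4}\right)\right) - 32264 = \left(840 + 9 \frac{1}{\frac{49}{16}} \left(- \frac{25}{4}\right)\right) - 32264 = \left(840 + 9 \cdot \frac{16}{49} \left(- \frac{25}{4}\right)\right) - 32264 = \left(840 - \frac{900}{49}\right) - 32264 = \frac{40260}{49} - 32264 = - \frac{1540676}{49}$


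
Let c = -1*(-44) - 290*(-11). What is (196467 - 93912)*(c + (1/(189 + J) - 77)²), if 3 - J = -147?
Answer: 11998580820610/12769 ≈ 9.3966e+8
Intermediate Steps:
J = 150 (J = 3 - 1*(-147) = 3 + 147 = 150)
c = 3234 (c = 44 + 3190 = 3234)
(196467 - 93912)*(c + (1/(189 + J) - 77)²) = (196467 - 93912)*(3234 + (1/(189 + 150) - 77)²) = 102555*(3234 + (1/339 - 77)²) = 102555*(3234 + (-26102/339)²) = 102555*(3234 + 681314404/114921) = 102555*(1052968918/114921) = 11998580820610/12769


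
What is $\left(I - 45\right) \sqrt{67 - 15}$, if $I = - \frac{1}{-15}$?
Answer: $- \frac{1348 \sqrt{13}}{15} \approx -324.02$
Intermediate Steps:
$I = \frac{1}{15}$ ($I = \left(-1\right) \left(- \frac{1}{15}\right) = \frac{1}{15} \approx 0.066667$)
$\left(I - 45\right) \sqrt{67 - 15} = \left(\frac{1}{15} - 45\right) \sqrt{67 - 15} = - \frac{674 \sqrt{52}}{15} = - \frac{674 \cdot 2 \sqrt{13}}{15} = - \frac{1348 \sqrt{13}}{15}$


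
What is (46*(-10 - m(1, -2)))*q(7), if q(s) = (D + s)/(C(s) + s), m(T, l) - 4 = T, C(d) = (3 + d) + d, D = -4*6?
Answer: 1955/4 ≈ 488.75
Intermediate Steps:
D = -24
C(d) = 3 + 2*d
m(T, l) = 4 + T
q(s) = (-24 + s)/(3 + 3*s) (q(s) = (-24 + s)/((3 + 2*s) + s) = (-24 + s)/(3 + 3*s))
(46*(-10 - m(1, -2)))*q(7) = (46*(-10 - (4 + 1)))*((-24 + 7)/(3*(1 + 7))) = (46*(-10 - 1*5))*((⅓)*(-17)/8) = (46*(-10 - 5))*((⅓)*(⅛)*(-17)) = (46*(-15))*(-17/24) = -690*(-17/24) = 1955/4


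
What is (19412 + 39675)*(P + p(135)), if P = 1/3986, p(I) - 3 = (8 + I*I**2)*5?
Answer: 2897357347518963/3986 ≈ 7.2688e+11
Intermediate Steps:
p(I) = 43 + 5*I**3 (p(I) = 3 + (8 + I*I**2)*5 = 3 + (8 + I**3)*5 = 3 + (40 + 5*I**3) = 43 + 5*I**3)
P = 1/3986 ≈ 0.00025088
(19412 + 39675)*(P + p(135)) = (19412 + 39675)*(1/3986 + (43 + 5*135**3)) = 59087*(1/3986 + (43 + 5*2460375)) = 59087*(1/3986 + (43 + 12301875)) = 59087*(1/3986 + 12301918) = 59087*(49035445149/3986) = 2897357347518963/3986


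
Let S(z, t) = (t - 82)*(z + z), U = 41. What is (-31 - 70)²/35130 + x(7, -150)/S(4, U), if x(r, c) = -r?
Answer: 1795919/5761320 ≈ 0.31172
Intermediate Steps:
S(z, t) = 2*z*(-82 + t) (S(z, t) = (-82 + t)*(2*z) = 2*z*(-82 + t))
(-31 - 70)²/35130 + x(7, -150)/S(4, U) = (-31 - 70)²/35130 + (-1*7)/((2*4*(-82 + 41))) = (-101)²*(1/35130) - 7/(2*4*(-41)) = 10201*(1/35130) - 7/(-328) = 10201/35130 - 7*(-1/328) = 10201/35130 + 7/328 = 1795919/5761320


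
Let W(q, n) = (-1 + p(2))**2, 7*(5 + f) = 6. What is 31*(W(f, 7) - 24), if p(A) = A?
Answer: -713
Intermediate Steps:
f = -29/7 (f = -5 + (1/7)*6 = -5 + 6/7 = -29/7 ≈ -4.1429)
W(q, n) = 1 (W(q, n) = (-1 + 2)**2 = 1**2 = 1)
31*(W(f, 7) - 24) = 31*(1 - 24) = 31*(-23) = -713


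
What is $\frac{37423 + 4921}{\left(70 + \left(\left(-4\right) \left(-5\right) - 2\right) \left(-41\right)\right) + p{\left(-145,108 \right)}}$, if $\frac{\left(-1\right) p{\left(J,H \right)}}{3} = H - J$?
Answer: $- \frac{42344}{1427} \approx -29.673$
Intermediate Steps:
$p{\left(J,H \right)} = - 3 H + 3 J$ ($p{\left(J,H \right)} = - 3 \left(H - J\right) = - 3 H + 3 J$)
$\frac{37423 + 4921}{\left(70 + \left(\left(-4\right) \left(-5\right) - 2\right) \left(-41\right)\right) + p{\left(-145,108 \right)}} = \frac{37423 + 4921}{\left(70 + \left(\left(-4\right) \left(-5\right) - 2\right) \left(-41\right)\right) + \left(\left(-3\right) 108 + 3 \left(-145\right)\right)} = \frac{42344}{\left(70 + \left(20 - 2\right) \left(-41\right)\right) - 759} = \frac{42344}{\left(70 + 18 \left(-41\right)\right) - 759} = \frac{42344}{\left(70 - 738\right) - 759} = \frac{42344}{-668 - 759} = \frac{42344}{-1427} = 42344 \left(- \frac{1}{1427}\right) = - \frac{42344}{1427}$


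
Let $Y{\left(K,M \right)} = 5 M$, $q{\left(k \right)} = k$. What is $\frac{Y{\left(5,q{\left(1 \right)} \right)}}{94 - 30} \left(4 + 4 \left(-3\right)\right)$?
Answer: $- \frac{5}{8} \approx -0.625$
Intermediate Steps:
$\frac{Y{\left(5,q{\left(1 \right)} \right)}}{94 - 30} \left(4 + 4 \left(-3\right)\right) = \frac{5 \cdot 1}{94 - 30} \left(4 + 4 \left(-3\right)\right) = \frac{5}{64} \left(4 - 12\right) = 5 \cdot \frac{1}{64} \left(-8\right) = \frac{5}{64} \left(-8\right) = - \frac{5}{8}$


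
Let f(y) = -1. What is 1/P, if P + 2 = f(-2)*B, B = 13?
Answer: -1/15 ≈ -0.066667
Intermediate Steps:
P = -15 (P = -2 - 1*13 = -2 - 13 = -15)
1/P = 1/(-15) = -1/15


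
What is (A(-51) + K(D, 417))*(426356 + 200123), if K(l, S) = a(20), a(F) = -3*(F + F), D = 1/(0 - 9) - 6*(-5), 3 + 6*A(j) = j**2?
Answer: 196087927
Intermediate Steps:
A(j) = -1/2 + j**2/6
D = 269/9 (D = 1/(-9) + 30 = -1/9 + 30 = 269/9 ≈ 29.889)
a(F) = -6*F
K(l, S) = -120 (K(l, S) = -6*20 = -120)
(A(-51) + K(D, 417))*(426356 + 200123) = ((-1/2 + (1/6)*(-51)**2) - 120)*(426356 + 200123) = ((-1/2 + (1/6)*2601) - 120)*626479 = ((-1/2 + 867/2) - 120)*626479 = (433 - 120)*626479 = 313*626479 = 196087927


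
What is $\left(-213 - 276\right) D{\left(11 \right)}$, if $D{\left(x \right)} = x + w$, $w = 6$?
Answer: $-8313$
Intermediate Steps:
$D{\left(x \right)} = 6 + x$ ($D{\left(x \right)} = x + 6 = 6 + x$)
$\left(-213 - 276\right) D{\left(11 \right)} = \left(-213 - 276\right) \left(6 + 11\right) = \left(-489\right) 17 = -8313$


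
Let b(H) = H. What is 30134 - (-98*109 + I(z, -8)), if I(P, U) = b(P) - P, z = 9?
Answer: 40816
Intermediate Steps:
I(P, U) = 0 (I(P, U) = P - P = 0)
30134 - (-98*109 + I(z, -8)) = 30134 - (-98*109 + 0) = 30134 - (-10682 + 0) = 30134 - 1*(-10682) = 30134 + 10682 = 40816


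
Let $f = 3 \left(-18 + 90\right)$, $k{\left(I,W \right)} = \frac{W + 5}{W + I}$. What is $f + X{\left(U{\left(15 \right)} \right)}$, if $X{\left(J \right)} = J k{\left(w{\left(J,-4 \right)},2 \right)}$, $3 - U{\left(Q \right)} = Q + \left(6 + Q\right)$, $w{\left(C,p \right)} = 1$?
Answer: $139$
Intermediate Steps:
$k{\left(I,W \right)} = \frac{5 + W}{I + W}$
$U{\left(Q \right)} = -3 - 2 Q$ ($U{\left(Q \right)} = 3 - \left(Q + \left(6 + Q\right)\right) = 3 - \left(6 + 2 Q\right) = -3 - 2 Q$)
$X{\left(J \right)} = \frac{7 J}{3}$ ($X{\left(J \right)} = J \frac{5 + 2}{1 + 2} = J \frac{1}{3} \cdot 7 = J \frac{7}{3} = \frac{7 J}{3}$)
$f = 216$ ($f = 3 \cdot 72 = 216$)
$f + X{\left(U{\left(15 \right)} \right)} = 216 + \frac{7 \left(-3 - 30\right)}{3} = 216 + \frac{7}{3} \left(-33\right) = 216 - 77 = 139$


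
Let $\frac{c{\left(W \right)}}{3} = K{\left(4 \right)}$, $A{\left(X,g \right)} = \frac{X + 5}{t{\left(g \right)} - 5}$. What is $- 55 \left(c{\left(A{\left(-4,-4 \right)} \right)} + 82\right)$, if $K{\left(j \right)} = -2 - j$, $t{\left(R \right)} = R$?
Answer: $-3520$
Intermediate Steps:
$A{\left(X,g \right)} = \frac{5 + X}{-5 + g}$ ($A{\left(X,g \right)} = \frac{X + 5}{g - 5} = \frac{5 + X}{-5 + g}$)
$c{\left(W \right)} = -18$ ($c{\left(W \right)} = 3 \left(-2 - 4\right) = 3 \left(-6\right) = -18$)
$- 55 \left(c{\left(A{\left(-4,-4 \right)} \right)} + 82\right) = - 55 \left(-18 + 82\right) = \left(-55\right) 64 = -3520$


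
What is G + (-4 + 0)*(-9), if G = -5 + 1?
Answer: 32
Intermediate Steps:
G = -4
G + (-4 + 0)*(-9) = -4 + (-4 + 0)*(-9) = -4 - 4*(-9) = -4 + 36 = 32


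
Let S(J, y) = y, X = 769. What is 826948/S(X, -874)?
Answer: -413474/437 ≈ -946.17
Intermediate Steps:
826948/S(X, -874) = 826948/(-874) = 826948*(-1/874) = -413474/437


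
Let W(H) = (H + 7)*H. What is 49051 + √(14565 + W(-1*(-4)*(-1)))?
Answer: 49051 + 21*√33 ≈ 49172.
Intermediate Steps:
W(H) = H*(7 + H) (W(H) = (7 + H)*H = H*(7 + H))
49051 + √(14565 + W(-1*(-4)*(-1))) = 49051 + √(14565 + (-1*(-4)*(-1))*(7 - 1*(-4)*(-1))) = 49051 + √(14565 + (4*(-1))*(7 + 4*(-1))) = 49051 + √(14565 - 4*(7 - 4)) = 49051 + √(14565 - 4*3) = 49051 + √(14565 - 12) = 49051 + √14553 = 49051 + 21*√33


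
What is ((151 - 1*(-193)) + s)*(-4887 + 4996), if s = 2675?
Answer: 329071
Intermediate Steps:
((151 - 1*(-193)) + s)*(-4887 + 4996) = ((151 - 1*(-193)) + 2675)*(-4887 + 4996) = ((151 + 193) + 2675)*109 = (344 + 2675)*109 = 3019*109 = 329071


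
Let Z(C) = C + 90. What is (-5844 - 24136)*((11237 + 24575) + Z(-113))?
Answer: -1072954220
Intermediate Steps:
Z(C) = 90 + C
(-5844 - 24136)*((11237 + 24575) + Z(-113)) = (-5844 - 24136)*((11237 + 24575) + (90 - 113)) = -29980*(35812 - 23) = -29980*35789 = -1072954220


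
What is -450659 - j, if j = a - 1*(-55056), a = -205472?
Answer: -300243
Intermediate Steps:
j = -150416 (j = -205472 - 1*(-55056) = -205472 + 55056 = -150416)
-450659 - j = -450659 - 1*(-150416) = -450659 + 150416 = -300243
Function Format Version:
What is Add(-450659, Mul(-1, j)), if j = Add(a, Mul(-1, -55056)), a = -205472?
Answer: -300243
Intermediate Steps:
j = -150416 (j = Add(-205472, Mul(-1, -55056)) = Add(-205472, 55056) = -150416)
Add(-450659, Mul(-1, j)) = Add(-450659, Mul(-1, -150416)) = Add(-450659, 150416) = -300243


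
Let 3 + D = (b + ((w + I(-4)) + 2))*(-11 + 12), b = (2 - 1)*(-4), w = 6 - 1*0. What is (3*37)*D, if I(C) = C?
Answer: -333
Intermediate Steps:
w = 6 (w = 6 + 0 = 6)
b = -4 (b = 1*(-4) = -4)
D = -3 (D = -3 + (-4 + ((6 - 4) + 2))*(-11 + 12) = -3 + (-4 + (2 + 2))*1 = -3 + (-4 + 4)*1 = -3 + 0*1 = -3 + 0 = -3)
(3*37)*D = (3*37)*(-3) = 111*(-3) = -333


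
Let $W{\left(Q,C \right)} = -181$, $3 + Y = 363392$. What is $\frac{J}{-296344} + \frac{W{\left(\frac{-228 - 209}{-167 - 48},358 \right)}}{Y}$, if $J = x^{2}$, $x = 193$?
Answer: $- \frac{13589515125}{107688149816} \approx -0.12619$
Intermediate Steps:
$Y = 363389$ ($Y = -3 + 363392 = 363389$)
$J = 37249$ ($J = 193^{2} = 37249$)
$\frac{J}{-296344} + \frac{W{\left(\frac{-228 - 209}{-167 - 48},358 \right)}}{Y} = \frac{37249}{-296344} - \frac{181}{363389} = 37249 \left(- \frac{1}{296344}\right) - \frac{181}{363389} = - \frac{37249}{296344} - \frac{181}{363389} = - \frac{13589515125}{107688149816}$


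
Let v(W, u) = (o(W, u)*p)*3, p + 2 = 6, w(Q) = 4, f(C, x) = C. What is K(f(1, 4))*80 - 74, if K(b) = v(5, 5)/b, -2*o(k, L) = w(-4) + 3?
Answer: -3434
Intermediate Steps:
p = 4 (p = -2 + 6 = 4)
o(k, L) = -7/2 (o(k, L) = -(4 + 3)/2 = -1/2*7 = -7/2)
v(W, u) = -42 (v(W, u) = -7/2*4*3 = -14*3 = -42)
K(b) = -42/b
K(f(1, 4))*80 - 74 = -42/1*80 - 74 = -42*1*80 - 74 = -42*80 - 74 = -3360 - 74 = -3434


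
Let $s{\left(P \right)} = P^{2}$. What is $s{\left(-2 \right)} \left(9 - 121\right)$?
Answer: $-448$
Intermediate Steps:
$s{\left(-2 \right)} \left(9 - 121\right) = \left(-2\right)^{2} \left(9 - 121\right) = 4 \left(-112\right) = -448$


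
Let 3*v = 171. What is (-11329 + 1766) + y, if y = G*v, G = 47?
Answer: -6884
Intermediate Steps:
v = 57 (v = (⅓)*171 = 57)
y = 2679 (y = 47*57 = 2679)
(-11329 + 1766) + y = (-11329 + 1766) + 2679 = -9563 + 2679 = -6884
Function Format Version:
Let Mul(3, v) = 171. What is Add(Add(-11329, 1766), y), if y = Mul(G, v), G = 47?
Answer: -6884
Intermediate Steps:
v = 57 (v = Mul(Rational(1, 3), 171) = 57)
y = 2679 (y = Mul(47, 57) = 2679)
Add(Add(-11329, 1766), y) = Add(Add(-11329, 1766), 2679) = Add(-9563, 2679) = -6884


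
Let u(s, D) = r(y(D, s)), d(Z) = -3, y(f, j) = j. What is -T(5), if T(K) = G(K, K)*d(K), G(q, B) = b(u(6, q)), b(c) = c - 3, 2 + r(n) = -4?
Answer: -27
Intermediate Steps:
r(n) = -6 (r(n) = -2 - 4 = -6)
u(s, D) = -6
b(c) = -3 + c
G(q, B) = -9 (G(q, B) = -3 - 6 = -9)
T(K) = 27 (T(K) = -9*(-3) = 27)
-T(5) = -1*27 = -27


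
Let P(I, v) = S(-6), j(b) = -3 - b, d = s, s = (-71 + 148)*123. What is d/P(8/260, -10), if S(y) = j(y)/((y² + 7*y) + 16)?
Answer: 31570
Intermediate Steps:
s = 9471 (s = 77*123 = 9471)
d = 9471
S(y) = (-3 - y)/(16 + y² + 7*y) (S(y) = (-3 - y)/((y² + 7*y) + 16) = (-3 - y)/(16 + y² + 7*y))
P(I, v) = 3/10 (P(I, v) = (-3 - 1*(-6))/(16 + (-6)² + 7*(-6)) = (-3 + 6)/(16 + 36 - 42) = 3/10)
d/P(8/260, -10) = 9471/(3/10) = 9471*(10/3) = 31570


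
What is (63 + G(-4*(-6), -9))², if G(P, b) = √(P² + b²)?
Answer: 4626 + 378*√73 ≈ 7855.6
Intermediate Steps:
(63 + G(-4*(-6), -9))² = (63 + √((-4*(-6))² + (-9)²))² = (63 + √(24² + 81))² = (63 + √(576 + 81))² = (63 + √657)² = (63 + 3*√73)²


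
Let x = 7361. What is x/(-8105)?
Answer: -7361/8105 ≈ -0.90821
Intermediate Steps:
x/(-8105) = 7361/(-8105) = 7361*(-1/8105) = -7361/8105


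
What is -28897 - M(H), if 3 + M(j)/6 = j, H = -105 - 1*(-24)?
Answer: -28393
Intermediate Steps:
H = -81 (H = -105 + 24 = -81)
M(j) = -18 + 6*j
-28897 - M(H) = -28897 - (-18 + 6*(-81)) = -28897 - (-18 - 486) = -28897 - 1*(-504) = -28897 + 504 = -28393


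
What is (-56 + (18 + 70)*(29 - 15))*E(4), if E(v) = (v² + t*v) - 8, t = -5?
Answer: -14112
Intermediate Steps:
E(v) = -8 + v² - 5*v (E(v) = (v² - 5*v) - 8 = -8 + v² - 5*v)
(-56 + (18 + 70)*(29 - 15))*E(4) = (-56 + (18 + 70)*(29 - 15))*(-8 + 4² - 5*4) = (-56 + 88*14)*(-8 + 16 - 20) = (-56 + 1232)*(-12) = 1176*(-12) = -14112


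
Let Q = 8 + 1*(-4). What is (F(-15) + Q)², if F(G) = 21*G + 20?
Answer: 84681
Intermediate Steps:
F(G) = 20 + 21*G
Q = 4 (Q = 8 - 4 = 4)
(F(-15) + Q)² = ((20 + 21*(-15)) + 4)² = ((20 - 315) + 4)² = (-295 + 4)² = (-291)² = 84681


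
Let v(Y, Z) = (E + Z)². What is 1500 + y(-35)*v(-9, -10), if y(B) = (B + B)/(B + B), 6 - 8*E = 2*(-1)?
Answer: 1581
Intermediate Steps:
E = 1 (E = ¾ - (-1)/4 = ¾ - ⅛*(-2) = ¾ + ¼ = 1)
v(Y, Z) = (1 + Z)²
y(B) = 1 (y(B) = (2*B)/((2*B)) = (2*B)*(1/(2*B)) = 1)
1500 + y(-35)*v(-9, -10) = 1500 + 1*(1 - 10)² = 1500 + 1*(-9)² = 1500 + 1*81 = 1500 + 81 = 1581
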